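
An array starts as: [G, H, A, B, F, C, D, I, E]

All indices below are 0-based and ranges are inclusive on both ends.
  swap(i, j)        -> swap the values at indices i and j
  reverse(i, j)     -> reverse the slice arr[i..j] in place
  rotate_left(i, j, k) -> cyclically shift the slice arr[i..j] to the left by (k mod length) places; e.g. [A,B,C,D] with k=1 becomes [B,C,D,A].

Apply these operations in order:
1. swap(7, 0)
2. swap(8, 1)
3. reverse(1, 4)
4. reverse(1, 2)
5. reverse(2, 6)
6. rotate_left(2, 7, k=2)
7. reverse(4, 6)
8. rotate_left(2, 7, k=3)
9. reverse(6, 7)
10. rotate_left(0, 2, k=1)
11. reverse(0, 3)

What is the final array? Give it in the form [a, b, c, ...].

After 1 (swap(7, 0)): [I, H, A, B, F, C, D, G, E]
After 2 (swap(8, 1)): [I, E, A, B, F, C, D, G, H]
After 3 (reverse(1, 4)): [I, F, B, A, E, C, D, G, H]
After 4 (reverse(1, 2)): [I, B, F, A, E, C, D, G, H]
After 5 (reverse(2, 6)): [I, B, D, C, E, A, F, G, H]
After 6 (rotate_left(2, 7, k=2)): [I, B, E, A, F, G, D, C, H]
After 7 (reverse(4, 6)): [I, B, E, A, D, G, F, C, H]
After 8 (rotate_left(2, 7, k=3)): [I, B, G, F, C, E, A, D, H]
After 9 (reverse(6, 7)): [I, B, G, F, C, E, D, A, H]
After 10 (rotate_left(0, 2, k=1)): [B, G, I, F, C, E, D, A, H]
After 11 (reverse(0, 3)): [F, I, G, B, C, E, D, A, H]

Answer: [F, I, G, B, C, E, D, A, H]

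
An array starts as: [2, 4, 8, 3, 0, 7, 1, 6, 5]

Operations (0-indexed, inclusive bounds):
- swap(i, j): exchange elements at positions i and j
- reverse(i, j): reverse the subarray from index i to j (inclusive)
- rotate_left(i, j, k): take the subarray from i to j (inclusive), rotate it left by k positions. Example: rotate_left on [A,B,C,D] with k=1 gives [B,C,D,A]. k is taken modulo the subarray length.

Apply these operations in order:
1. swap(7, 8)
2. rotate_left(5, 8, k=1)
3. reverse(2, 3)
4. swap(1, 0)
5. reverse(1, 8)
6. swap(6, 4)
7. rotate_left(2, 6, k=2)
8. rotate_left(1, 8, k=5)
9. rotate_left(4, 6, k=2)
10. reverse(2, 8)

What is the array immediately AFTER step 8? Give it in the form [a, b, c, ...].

Answer: [4, 5, 3, 2, 7, 8, 0, 1, 6]

Derivation:
After 1 (swap(7, 8)): [2, 4, 8, 3, 0, 7, 1, 5, 6]
After 2 (rotate_left(5, 8, k=1)): [2, 4, 8, 3, 0, 1, 5, 6, 7]
After 3 (reverse(2, 3)): [2, 4, 3, 8, 0, 1, 5, 6, 7]
After 4 (swap(1, 0)): [4, 2, 3, 8, 0, 1, 5, 6, 7]
After 5 (reverse(1, 8)): [4, 7, 6, 5, 1, 0, 8, 3, 2]
After 6 (swap(6, 4)): [4, 7, 6, 5, 8, 0, 1, 3, 2]
After 7 (rotate_left(2, 6, k=2)): [4, 7, 8, 0, 1, 6, 5, 3, 2]
After 8 (rotate_left(1, 8, k=5)): [4, 5, 3, 2, 7, 8, 0, 1, 6]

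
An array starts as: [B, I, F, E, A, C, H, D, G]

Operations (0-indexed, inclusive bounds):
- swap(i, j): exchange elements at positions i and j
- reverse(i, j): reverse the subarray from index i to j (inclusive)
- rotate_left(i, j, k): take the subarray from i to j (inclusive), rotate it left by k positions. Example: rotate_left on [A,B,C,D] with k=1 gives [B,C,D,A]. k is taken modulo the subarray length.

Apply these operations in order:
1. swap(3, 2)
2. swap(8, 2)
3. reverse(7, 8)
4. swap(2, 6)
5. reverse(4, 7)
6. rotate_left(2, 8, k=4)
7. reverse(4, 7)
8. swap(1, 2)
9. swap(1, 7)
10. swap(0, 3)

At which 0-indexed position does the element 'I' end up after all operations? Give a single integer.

Answer: 2

Derivation:
After 1 (swap(3, 2)): [B, I, E, F, A, C, H, D, G]
After 2 (swap(8, 2)): [B, I, G, F, A, C, H, D, E]
After 3 (reverse(7, 8)): [B, I, G, F, A, C, H, E, D]
After 4 (swap(2, 6)): [B, I, H, F, A, C, G, E, D]
After 5 (reverse(4, 7)): [B, I, H, F, E, G, C, A, D]
After 6 (rotate_left(2, 8, k=4)): [B, I, C, A, D, H, F, E, G]
After 7 (reverse(4, 7)): [B, I, C, A, E, F, H, D, G]
After 8 (swap(1, 2)): [B, C, I, A, E, F, H, D, G]
After 9 (swap(1, 7)): [B, D, I, A, E, F, H, C, G]
After 10 (swap(0, 3)): [A, D, I, B, E, F, H, C, G]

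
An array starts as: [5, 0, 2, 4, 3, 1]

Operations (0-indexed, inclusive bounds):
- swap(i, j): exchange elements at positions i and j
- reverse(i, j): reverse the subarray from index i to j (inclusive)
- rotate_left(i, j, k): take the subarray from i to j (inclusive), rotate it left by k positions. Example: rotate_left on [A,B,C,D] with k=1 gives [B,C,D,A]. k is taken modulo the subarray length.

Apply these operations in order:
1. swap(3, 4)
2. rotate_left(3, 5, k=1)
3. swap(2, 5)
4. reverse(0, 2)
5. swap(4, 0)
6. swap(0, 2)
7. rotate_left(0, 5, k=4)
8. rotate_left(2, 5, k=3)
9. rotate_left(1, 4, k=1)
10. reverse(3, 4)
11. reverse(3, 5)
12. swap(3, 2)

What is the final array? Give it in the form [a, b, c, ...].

After 1 (swap(3, 4)): [5, 0, 2, 3, 4, 1]
After 2 (rotate_left(3, 5, k=1)): [5, 0, 2, 4, 1, 3]
After 3 (swap(2, 5)): [5, 0, 3, 4, 1, 2]
After 4 (reverse(0, 2)): [3, 0, 5, 4, 1, 2]
After 5 (swap(4, 0)): [1, 0, 5, 4, 3, 2]
After 6 (swap(0, 2)): [5, 0, 1, 4, 3, 2]
After 7 (rotate_left(0, 5, k=4)): [3, 2, 5, 0, 1, 4]
After 8 (rotate_left(2, 5, k=3)): [3, 2, 4, 5, 0, 1]
After 9 (rotate_left(1, 4, k=1)): [3, 4, 5, 0, 2, 1]
After 10 (reverse(3, 4)): [3, 4, 5, 2, 0, 1]
After 11 (reverse(3, 5)): [3, 4, 5, 1, 0, 2]
After 12 (swap(3, 2)): [3, 4, 1, 5, 0, 2]

Answer: [3, 4, 1, 5, 0, 2]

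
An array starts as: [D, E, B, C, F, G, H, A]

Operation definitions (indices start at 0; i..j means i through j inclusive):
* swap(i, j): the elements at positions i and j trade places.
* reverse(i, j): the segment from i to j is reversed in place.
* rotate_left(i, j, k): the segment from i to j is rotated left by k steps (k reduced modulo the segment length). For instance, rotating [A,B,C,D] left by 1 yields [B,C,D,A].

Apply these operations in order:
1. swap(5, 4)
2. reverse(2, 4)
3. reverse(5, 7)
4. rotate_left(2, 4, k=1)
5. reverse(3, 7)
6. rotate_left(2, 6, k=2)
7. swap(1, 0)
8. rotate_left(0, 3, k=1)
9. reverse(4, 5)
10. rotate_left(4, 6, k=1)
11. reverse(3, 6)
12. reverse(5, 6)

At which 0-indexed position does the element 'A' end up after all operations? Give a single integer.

After 1 (swap(5, 4)): [D, E, B, C, G, F, H, A]
After 2 (reverse(2, 4)): [D, E, G, C, B, F, H, A]
After 3 (reverse(5, 7)): [D, E, G, C, B, A, H, F]
After 4 (rotate_left(2, 4, k=1)): [D, E, C, B, G, A, H, F]
After 5 (reverse(3, 7)): [D, E, C, F, H, A, G, B]
After 6 (rotate_left(2, 6, k=2)): [D, E, H, A, G, C, F, B]
After 7 (swap(1, 0)): [E, D, H, A, G, C, F, B]
After 8 (rotate_left(0, 3, k=1)): [D, H, A, E, G, C, F, B]
After 9 (reverse(4, 5)): [D, H, A, E, C, G, F, B]
After 10 (rotate_left(4, 6, k=1)): [D, H, A, E, G, F, C, B]
After 11 (reverse(3, 6)): [D, H, A, C, F, G, E, B]
After 12 (reverse(5, 6)): [D, H, A, C, F, E, G, B]

Answer: 2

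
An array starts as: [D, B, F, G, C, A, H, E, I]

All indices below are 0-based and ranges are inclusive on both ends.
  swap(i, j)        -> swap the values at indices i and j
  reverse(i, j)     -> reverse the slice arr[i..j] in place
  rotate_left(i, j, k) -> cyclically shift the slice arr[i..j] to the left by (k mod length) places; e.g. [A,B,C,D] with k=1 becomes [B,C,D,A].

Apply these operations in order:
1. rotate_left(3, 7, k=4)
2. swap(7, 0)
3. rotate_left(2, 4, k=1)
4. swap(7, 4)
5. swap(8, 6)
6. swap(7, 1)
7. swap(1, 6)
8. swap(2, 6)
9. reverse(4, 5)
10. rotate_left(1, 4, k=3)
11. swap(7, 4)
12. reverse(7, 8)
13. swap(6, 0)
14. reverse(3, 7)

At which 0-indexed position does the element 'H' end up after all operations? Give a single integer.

Answer: 4

Derivation:
After 1 (rotate_left(3, 7, k=4)): [D, B, F, E, G, C, A, H, I]
After 2 (swap(7, 0)): [H, B, F, E, G, C, A, D, I]
After 3 (rotate_left(2, 4, k=1)): [H, B, E, G, F, C, A, D, I]
After 4 (swap(7, 4)): [H, B, E, G, D, C, A, F, I]
After 5 (swap(8, 6)): [H, B, E, G, D, C, I, F, A]
After 6 (swap(7, 1)): [H, F, E, G, D, C, I, B, A]
After 7 (swap(1, 6)): [H, I, E, G, D, C, F, B, A]
After 8 (swap(2, 6)): [H, I, F, G, D, C, E, B, A]
After 9 (reverse(4, 5)): [H, I, F, G, C, D, E, B, A]
After 10 (rotate_left(1, 4, k=3)): [H, C, I, F, G, D, E, B, A]
After 11 (swap(7, 4)): [H, C, I, F, B, D, E, G, A]
After 12 (reverse(7, 8)): [H, C, I, F, B, D, E, A, G]
After 13 (swap(6, 0)): [E, C, I, F, B, D, H, A, G]
After 14 (reverse(3, 7)): [E, C, I, A, H, D, B, F, G]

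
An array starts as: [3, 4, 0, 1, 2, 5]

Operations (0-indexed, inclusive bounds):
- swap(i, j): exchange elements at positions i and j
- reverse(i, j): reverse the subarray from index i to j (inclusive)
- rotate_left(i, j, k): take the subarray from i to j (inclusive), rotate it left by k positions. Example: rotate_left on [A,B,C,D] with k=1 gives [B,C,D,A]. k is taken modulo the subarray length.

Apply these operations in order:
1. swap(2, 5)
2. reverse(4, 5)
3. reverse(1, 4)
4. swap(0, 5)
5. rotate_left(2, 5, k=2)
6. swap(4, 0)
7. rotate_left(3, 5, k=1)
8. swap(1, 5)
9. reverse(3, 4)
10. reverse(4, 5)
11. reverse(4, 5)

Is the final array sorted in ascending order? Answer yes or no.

After 1 (swap(2, 5)): [3, 4, 5, 1, 2, 0]
After 2 (reverse(4, 5)): [3, 4, 5, 1, 0, 2]
After 3 (reverse(1, 4)): [3, 0, 1, 5, 4, 2]
After 4 (swap(0, 5)): [2, 0, 1, 5, 4, 3]
After 5 (rotate_left(2, 5, k=2)): [2, 0, 4, 3, 1, 5]
After 6 (swap(4, 0)): [1, 0, 4, 3, 2, 5]
After 7 (rotate_left(3, 5, k=1)): [1, 0, 4, 2, 5, 3]
After 8 (swap(1, 5)): [1, 3, 4, 2, 5, 0]
After 9 (reverse(3, 4)): [1, 3, 4, 5, 2, 0]
After 10 (reverse(4, 5)): [1, 3, 4, 5, 0, 2]
After 11 (reverse(4, 5)): [1, 3, 4, 5, 2, 0]

Answer: no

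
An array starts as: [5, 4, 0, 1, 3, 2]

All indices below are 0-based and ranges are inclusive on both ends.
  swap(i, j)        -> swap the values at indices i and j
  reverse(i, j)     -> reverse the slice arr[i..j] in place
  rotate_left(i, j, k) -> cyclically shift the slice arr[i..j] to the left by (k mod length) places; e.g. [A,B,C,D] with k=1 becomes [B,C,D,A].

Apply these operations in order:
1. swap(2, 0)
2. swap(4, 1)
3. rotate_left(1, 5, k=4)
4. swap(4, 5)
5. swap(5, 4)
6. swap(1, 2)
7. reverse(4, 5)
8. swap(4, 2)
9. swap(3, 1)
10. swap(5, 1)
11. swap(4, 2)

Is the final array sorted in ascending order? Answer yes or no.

Answer: yes

Derivation:
After 1 (swap(2, 0)): [0, 4, 5, 1, 3, 2]
After 2 (swap(4, 1)): [0, 3, 5, 1, 4, 2]
After 3 (rotate_left(1, 5, k=4)): [0, 2, 3, 5, 1, 4]
After 4 (swap(4, 5)): [0, 2, 3, 5, 4, 1]
After 5 (swap(5, 4)): [0, 2, 3, 5, 1, 4]
After 6 (swap(1, 2)): [0, 3, 2, 5, 1, 4]
After 7 (reverse(4, 5)): [0, 3, 2, 5, 4, 1]
After 8 (swap(4, 2)): [0, 3, 4, 5, 2, 1]
After 9 (swap(3, 1)): [0, 5, 4, 3, 2, 1]
After 10 (swap(5, 1)): [0, 1, 4, 3, 2, 5]
After 11 (swap(4, 2)): [0, 1, 2, 3, 4, 5]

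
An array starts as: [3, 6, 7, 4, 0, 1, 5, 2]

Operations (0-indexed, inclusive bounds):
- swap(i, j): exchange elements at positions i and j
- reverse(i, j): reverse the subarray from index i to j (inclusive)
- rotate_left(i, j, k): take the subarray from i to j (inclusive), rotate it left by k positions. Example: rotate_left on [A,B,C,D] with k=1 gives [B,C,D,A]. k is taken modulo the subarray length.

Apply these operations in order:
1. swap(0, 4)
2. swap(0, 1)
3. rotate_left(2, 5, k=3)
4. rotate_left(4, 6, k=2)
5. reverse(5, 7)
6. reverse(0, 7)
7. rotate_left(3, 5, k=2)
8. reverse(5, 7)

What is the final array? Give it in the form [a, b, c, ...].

After 1 (swap(0, 4)): [0, 6, 7, 4, 3, 1, 5, 2]
After 2 (swap(0, 1)): [6, 0, 7, 4, 3, 1, 5, 2]
After 3 (rotate_left(2, 5, k=3)): [6, 0, 1, 7, 4, 3, 5, 2]
After 4 (rotate_left(4, 6, k=2)): [6, 0, 1, 7, 5, 4, 3, 2]
After 5 (reverse(5, 7)): [6, 0, 1, 7, 5, 2, 3, 4]
After 6 (reverse(0, 7)): [4, 3, 2, 5, 7, 1, 0, 6]
After 7 (rotate_left(3, 5, k=2)): [4, 3, 2, 1, 5, 7, 0, 6]
After 8 (reverse(5, 7)): [4, 3, 2, 1, 5, 6, 0, 7]

Answer: [4, 3, 2, 1, 5, 6, 0, 7]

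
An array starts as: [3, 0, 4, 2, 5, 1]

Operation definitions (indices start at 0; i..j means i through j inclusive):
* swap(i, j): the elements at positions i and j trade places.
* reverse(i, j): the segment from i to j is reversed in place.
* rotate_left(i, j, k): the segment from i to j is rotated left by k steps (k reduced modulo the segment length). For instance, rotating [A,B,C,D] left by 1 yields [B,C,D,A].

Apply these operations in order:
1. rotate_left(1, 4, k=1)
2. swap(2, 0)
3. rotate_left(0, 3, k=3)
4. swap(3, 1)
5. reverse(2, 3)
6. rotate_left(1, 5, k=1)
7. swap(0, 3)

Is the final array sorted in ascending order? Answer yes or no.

Answer: no

Derivation:
After 1 (rotate_left(1, 4, k=1)): [3, 4, 2, 5, 0, 1]
After 2 (swap(2, 0)): [2, 4, 3, 5, 0, 1]
After 3 (rotate_left(0, 3, k=3)): [5, 2, 4, 3, 0, 1]
After 4 (swap(3, 1)): [5, 3, 4, 2, 0, 1]
After 5 (reverse(2, 3)): [5, 3, 2, 4, 0, 1]
After 6 (rotate_left(1, 5, k=1)): [5, 2, 4, 0, 1, 3]
After 7 (swap(0, 3)): [0, 2, 4, 5, 1, 3]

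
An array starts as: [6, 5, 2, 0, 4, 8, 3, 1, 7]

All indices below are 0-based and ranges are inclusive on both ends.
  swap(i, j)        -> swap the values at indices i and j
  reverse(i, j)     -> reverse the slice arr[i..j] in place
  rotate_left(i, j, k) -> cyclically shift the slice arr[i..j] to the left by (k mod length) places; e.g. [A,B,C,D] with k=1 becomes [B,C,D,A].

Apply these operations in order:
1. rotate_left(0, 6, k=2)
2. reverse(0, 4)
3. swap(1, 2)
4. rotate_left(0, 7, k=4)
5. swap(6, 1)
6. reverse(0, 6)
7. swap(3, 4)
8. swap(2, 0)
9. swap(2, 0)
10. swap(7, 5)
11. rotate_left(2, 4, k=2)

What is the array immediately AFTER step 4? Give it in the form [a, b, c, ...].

Answer: [2, 6, 5, 1, 3, 4, 8, 0, 7]

Derivation:
After 1 (rotate_left(0, 6, k=2)): [2, 0, 4, 8, 3, 6, 5, 1, 7]
After 2 (reverse(0, 4)): [3, 8, 4, 0, 2, 6, 5, 1, 7]
After 3 (swap(1, 2)): [3, 4, 8, 0, 2, 6, 5, 1, 7]
After 4 (rotate_left(0, 7, k=4)): [2, 6, 5, 1, 3, 4, 8, 0, 7]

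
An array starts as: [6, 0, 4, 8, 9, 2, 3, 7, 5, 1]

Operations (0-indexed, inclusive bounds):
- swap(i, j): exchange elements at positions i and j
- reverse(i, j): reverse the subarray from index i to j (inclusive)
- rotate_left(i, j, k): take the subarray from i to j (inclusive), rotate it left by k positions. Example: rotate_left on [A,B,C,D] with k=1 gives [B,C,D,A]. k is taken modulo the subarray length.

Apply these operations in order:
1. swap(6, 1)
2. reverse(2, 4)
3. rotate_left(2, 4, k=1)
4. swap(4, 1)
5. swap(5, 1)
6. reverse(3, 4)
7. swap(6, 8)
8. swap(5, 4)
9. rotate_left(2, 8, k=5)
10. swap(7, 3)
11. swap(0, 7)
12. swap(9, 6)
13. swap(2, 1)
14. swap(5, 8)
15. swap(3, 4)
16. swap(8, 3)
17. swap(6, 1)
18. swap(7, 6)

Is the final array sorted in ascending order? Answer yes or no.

After 1 (swap(6, 1)): [6, 3, 4, 8, 9, 2, 0, 7, 5, 1]
After 2 (reverse(2, 4)): [6, 3, 9, 8, 4, 2, 0, 7, 5, 1]
After 3 (rotate_left(2, 4, k=1)): [6, 3, 8, 4, 9, 2, 0, 7, 5, 1]
After 4 (swap(4, 1)): [6, 9, 8, 4, 3, 2, 0, 7, 5, 1]
After 5 (swap(5, 1)): [6, 2, 8, 4, 3, 9, 0, 7, 5, 1]
After 6 (reverse(3, 4)): [6, 2, 8, 3, 4, 9, 0, 7, 5, 1]
After 7 (swap(6, 8)): [6, 2, 8, 3, 4, 9, 5, 7, 0, 1]
After 8 (swap(5, 4)): [6, 2, 8, 3, 9, 4, 5, 7, 0, 1]
After 9 (rotate_left(2, 8, k=5)): [6, 2, 7, 0, 8, 3, 9, 4, 5, 1]
After 10 (swap(7, 3)): [6, 2, 7, 4, 8, 3, 9, 0, 5, 1]
After 11 (swap(0, 7)): [0, 2, 7, 4, 8, 3, 9, 6, 5, 1]
After 12 (swap(9, 6)): [0, 2, 7, 4, 8, 3, 1, 6, 5, 9]
After 13 (swap(2, 1)): [0, 7, 2, 4, 8, 3, 1, 6, 5, 9]
After 14 (swap(5, 8)): [0, 7, 2, 4, 8, 5, 1, 6, 3, 9]
After 15 (swap(3, 4)): [0, 7, 2, 8, 4, 5, 1, 6, 3, 9]
After 16 (swap(8, 3)): [0, 7, 2, 3, 4, 5, 1, 6, 8, 9]
After 17 (swap(6, 1)): [0, 1, 2, 3, 4, 5, 7, 6, 8, 9]
After 18 (swap(7, 6)): [0, 1, 2, 3, 4, 5, 6, 7, 8, 9]

Answer: yes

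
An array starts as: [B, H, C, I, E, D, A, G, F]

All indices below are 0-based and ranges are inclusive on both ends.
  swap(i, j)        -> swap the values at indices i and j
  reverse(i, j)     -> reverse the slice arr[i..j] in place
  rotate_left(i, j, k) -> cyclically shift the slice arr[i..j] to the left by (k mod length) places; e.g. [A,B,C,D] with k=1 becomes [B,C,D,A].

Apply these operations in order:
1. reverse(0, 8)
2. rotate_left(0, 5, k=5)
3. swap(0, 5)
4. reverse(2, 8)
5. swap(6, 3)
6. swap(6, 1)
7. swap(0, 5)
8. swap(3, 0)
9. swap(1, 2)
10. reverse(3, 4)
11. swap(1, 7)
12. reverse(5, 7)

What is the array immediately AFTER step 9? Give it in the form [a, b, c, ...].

Answer: [D, B, H, I, C, E, F, A, G]

Derivation:
After 1 (reverse(0, 8)): [F, G, A, D, E, I, C, H, B]
After 2 (rotate_left(0, 5, k=5)): [I, F, G, A, D, E, C, H, B]
After 3 (swap(0, 5)): [E, F, G, A, D, I, C, H, B]
After 4 (reverse(2, 8)): [E, F, B, H, C, I, D, A, G]
After 5 (swap(6, 3)): [E, F, B, D, C, I, H, A, G]
After 6 (swap(6, 1)): [E, H, B, D, C, I, F, A, G]
After 7 (swap(0, 5)): [I, H, B, D, C, E, F, A, G]
After 8 (swap(3, 0)): [D, H, B, I, C, E, F, A, G]
After 9 (swap(1, 2)): [D, B, H, I, C, E, F, A, G]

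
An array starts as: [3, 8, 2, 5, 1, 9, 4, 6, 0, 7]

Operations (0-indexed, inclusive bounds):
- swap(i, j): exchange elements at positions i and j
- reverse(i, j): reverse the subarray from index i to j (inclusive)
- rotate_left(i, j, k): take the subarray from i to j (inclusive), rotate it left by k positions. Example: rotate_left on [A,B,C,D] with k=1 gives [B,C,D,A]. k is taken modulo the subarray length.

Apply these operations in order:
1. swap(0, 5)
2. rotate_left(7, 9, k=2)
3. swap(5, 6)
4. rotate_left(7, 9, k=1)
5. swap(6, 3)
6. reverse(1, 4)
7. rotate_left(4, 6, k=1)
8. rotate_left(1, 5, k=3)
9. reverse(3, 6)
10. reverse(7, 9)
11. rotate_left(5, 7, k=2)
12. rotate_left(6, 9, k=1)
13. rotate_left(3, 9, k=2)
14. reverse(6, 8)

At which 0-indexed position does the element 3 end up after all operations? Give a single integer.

Answer: 7

Derivation:
After 1 (swap(0, 5)): [9, 8, 2, 5, 1, 3, 4, 6, 0, 7]
After 2 (rotate_left(7, 9, k=2)): [9, 8, 2, 5, 1, 3, 4, 7, 6, 0]
After 3 (swap(5, 6)): [9, 8, 2, 5, 1, 4, 3, 7, 6, 0]
After 4 (rotate_left(7, 9, k=1)): [9, 8, 2, 5, 1, 4, 3, 6, 0, 7]
After 5 (swap(6, 3)): [9, 8, 2, 3, 1, 4, 5, 6, 0, 7]
After 6 (reverse(1, 4)): [9, 1, 3, 2, 8, 4, 5, 6, 0, 7]
After 7 (rotate_left(4, 6, k=1)): [9, 1, 3, 2, 4, 5, 8, 6, 0, 7]
After 8 (rotate_left(1, 5, k=3)): [9, 4, 5, 1, 3, 2, 8, 6, 0, 7]
After 9 (reverse(3, 6)): [9, 4, 5, 8, 2, 3, 1, 6, 0, 7]
After 10 (reverse(7, 9)): [9, 4, 5, 8, 2, 3, 1, 7, 0, 6]
After 11 (rotate_left(5, 7, k=2)): [9, 4, 5, 8, 2, 7, 3, 1, 0, 6]
After 12 (rotate_left(6, 9, k=1)): [9, 4, 5, 8, 2, 7, 1, 0, 6, 3]
After 13 (rotate_left(3, 9, k=2)): [9, 4, 5, 7, 1, 0, 6, 3, 8, 2]
After 14 (reverse(6, 8)): [9, 4, 5, 7, 1, 0, 8, 3, 6, 2]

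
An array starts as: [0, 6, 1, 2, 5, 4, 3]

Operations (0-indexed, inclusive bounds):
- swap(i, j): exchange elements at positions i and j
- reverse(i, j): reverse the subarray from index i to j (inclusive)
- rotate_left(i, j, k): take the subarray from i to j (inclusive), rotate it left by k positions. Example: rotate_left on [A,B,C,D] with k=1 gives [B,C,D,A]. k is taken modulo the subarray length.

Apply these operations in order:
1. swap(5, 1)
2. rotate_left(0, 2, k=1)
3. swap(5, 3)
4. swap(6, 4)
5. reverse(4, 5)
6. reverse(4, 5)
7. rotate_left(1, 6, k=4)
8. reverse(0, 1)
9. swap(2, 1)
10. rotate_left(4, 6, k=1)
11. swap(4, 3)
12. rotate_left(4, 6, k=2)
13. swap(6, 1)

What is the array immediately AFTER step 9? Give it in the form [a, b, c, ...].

After 1 (swap(5, 1)): [0, 4, 1, 2, 5, 6, 3]
After 2 (rotate_left(0, 2, k=1)): [4, 1, 0, 2, 5, 6, 3]
After 3 (swap(5, 3)): [4, 1, 0, 6, 5, 2, 3]
After 4 (swap(6, 4)): [4, 1, 0, 6, 3, 2, 5]
After 5 (reverse(4, 5)): [4, 1, 0, 6, 2, 3, 5]
After 6 (reverse(4, 5)): [4, 1, 0, 6, 3, 2, 5]
After 7 (rotate_left(1, 6, k=4)): [4, 2, 5, 1, 0, 6, 3]
After 8 (reverse(0, 1)): [2, 4, 5, 1, 0, 6, 3]
After 9 (swap(2, 1)): [2, 5, 4, 1, 0, 6, 3]

Answer: [2, 5, 4, 1, 0, 6, 3]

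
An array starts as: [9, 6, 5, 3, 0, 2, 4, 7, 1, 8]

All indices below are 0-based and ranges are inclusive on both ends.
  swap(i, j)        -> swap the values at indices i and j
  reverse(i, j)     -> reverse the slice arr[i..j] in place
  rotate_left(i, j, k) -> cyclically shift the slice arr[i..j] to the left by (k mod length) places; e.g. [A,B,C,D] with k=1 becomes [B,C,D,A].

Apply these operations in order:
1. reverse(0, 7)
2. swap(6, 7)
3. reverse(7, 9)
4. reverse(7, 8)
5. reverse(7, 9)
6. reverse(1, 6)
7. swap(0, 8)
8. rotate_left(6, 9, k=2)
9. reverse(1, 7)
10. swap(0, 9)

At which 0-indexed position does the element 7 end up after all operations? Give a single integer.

Answer: 2

Derivation:
After 1 (reverse(0, 7)): [7, 4, 2, 0, 3, 5, 6, 9, 1, 8]
After 2 (swap(6, 7)): [7, 4, 2, 0, 3, 5, 9, 6, 1, 8]
After 3 (reverse(7, 9)): [7, 4, 2, 0, 3, 5, 9, 8, 1, 6]
After 4 (reverse(7, 8)): [7, 4, 2, 0, 3, 5, 9, 1, 8, 6]
After 5 (reverse(7, 9)): [7, 4, 2, 0, 3, 5, 9, 6, 8, 1]
After 6 (reverse(1, 6)): [7, 9, 5, 3, 0, 2, 4, 6, 8, 1]
After 7 (swap(0, 8)): [8, 9, 5, 3, 0, 2, 4, 6, 7, 1]
After 8 (rotate_left(6, 9, k=2)): [8, 9, 5, 3, 0, 2, 7, 1, 4, 6]
After 9 (reverse(1, 7)): [8, 1, 7, 2, 0, 3, 5, 9, 4, 6]
After 10 (swap(0, 9)): [6, 1, 7, 2, 0, 3, 5, 9, 4, 8]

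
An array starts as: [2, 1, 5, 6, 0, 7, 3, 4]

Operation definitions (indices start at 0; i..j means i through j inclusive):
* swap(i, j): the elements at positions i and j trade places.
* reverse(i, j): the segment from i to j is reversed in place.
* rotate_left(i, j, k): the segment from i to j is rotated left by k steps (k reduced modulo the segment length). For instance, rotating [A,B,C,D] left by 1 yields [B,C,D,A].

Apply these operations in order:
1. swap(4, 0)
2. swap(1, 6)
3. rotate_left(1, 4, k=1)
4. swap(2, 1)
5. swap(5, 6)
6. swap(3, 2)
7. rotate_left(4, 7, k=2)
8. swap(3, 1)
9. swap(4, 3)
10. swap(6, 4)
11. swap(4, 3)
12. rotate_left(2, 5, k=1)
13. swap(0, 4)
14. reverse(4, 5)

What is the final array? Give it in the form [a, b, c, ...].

Answer: [4, 5, 3, 7, 2, 0, 6, 1]

Derivation:
After 1 (swap(4, 0)): [0, 1, 5, 6, 2, 7, 3, 4]
After 2 (swap(1, 6)): [0, 3, 5, 6, 2, 7, 1, 4]
After 3 (rotate_left(1, 4, k=1)): [0, 5, 6, 2, 3, 7, 1, 4]
After 4 (swap(2, 1)): [0, 6, 5, 2, 3, 7, 1, 4]
After 5 (swap(5, 6)): [0, 6, 5, 2, 3, 1, 7, 4]
After 6 (swap(3, 2)): [0, 6, 2, 5, 3, 1, 7, 4]
After 7 (rotate_left(4, 7, k=2)): [0, 6, 2, 5, 7, 4, 3, 1]
After 8 (swap(3, 1)): [0, 5, 2, 6, 7, 4, 3, 1]
After 9 (swap(4, 3)): [0, 5, 2, 7, 6, 4, 3, 1]
After 10 (swap(6, 4)): [0, 5, 2, 7, 3, 4, 6, 1]
After 11 (swap(4, 3)): [0, 5, 2, 3, 7, 4, 6, 1]
After 12 (rotate_left(2, 5, k=1)): [0, 5, 3, 7, 4, 2, 6, 1]
After 13 (swap(0, 4)): [4, 5, 3, 7, 0, 2, 6, 1]
After 14 (reverse(4, 5)): [4, 5, 3, 7, 2, 0, 6, 1]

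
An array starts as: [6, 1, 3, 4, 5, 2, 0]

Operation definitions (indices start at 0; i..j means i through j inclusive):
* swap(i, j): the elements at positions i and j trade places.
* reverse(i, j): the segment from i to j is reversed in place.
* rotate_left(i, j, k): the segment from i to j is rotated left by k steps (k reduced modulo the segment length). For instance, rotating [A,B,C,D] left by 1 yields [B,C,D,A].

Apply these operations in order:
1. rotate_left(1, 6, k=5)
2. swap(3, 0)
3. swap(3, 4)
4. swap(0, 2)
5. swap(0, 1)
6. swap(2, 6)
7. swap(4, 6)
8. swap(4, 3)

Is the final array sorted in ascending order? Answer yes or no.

Answer: yes

Derivation:
After 1 (rotate_left(1, 6, k=5)): [6, 0, 1, 3, 4, 5, 2]
After 2 (swap(3, 0)): [3, 0, 1, 6, 4, 5, 2]
After 3 (swap(3, 4)): [3, 0, 1, 4, 6, 5, 2]
After 4 (swap(0, 2)): [1, 0, 3, 4, 6, 5, 2]
After 5 (swap(0, 1)): [0, 1, 3, 4, 6, 5, 2]
After 6 (swap(2, 6)): [0, 1, 2, 4, 6, 5, 3]
After 7 (swap(4, 6)): [0, 1, 2, 4, 3, 5, 6]
After 8 (swap(4, 3)): [0, 1, 2, 3, 4, 5, 6]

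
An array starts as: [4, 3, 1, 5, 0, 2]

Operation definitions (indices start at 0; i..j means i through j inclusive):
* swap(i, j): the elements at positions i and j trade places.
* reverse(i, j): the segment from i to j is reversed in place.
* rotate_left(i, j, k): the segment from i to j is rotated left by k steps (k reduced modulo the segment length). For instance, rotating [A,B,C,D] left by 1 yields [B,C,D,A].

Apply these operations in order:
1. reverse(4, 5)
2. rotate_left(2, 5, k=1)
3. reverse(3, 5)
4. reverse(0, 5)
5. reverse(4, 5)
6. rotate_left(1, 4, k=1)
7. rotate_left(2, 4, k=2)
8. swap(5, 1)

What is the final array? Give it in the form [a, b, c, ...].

Answer: [2, 3, 0, 5, 4, 1]

Derivation:
After 1 (reverse(4, 5)): [4, 3, 1, 5, 2, 0]
After 2 (rotate_left(2, 5, k=1)): [4, 3, 5, 2, 0, 1]
After 3 (reverse(3, 5)): [4, 3, 5, 1, 0, 2]
After 4 (reverse(0, 5)): [2, 0, 1, 5, 3, 4]
After 5 (reverse(4, 5)): [2, 0, 1, 5, 4, 3]
After 6 (rotate_left(1, 4, k=1)): [2, 1, 5, 4, 0, 3]
After 7 (rotate_left(2, 4, k=2)): [2, 1, 0, 5, 4, 3]
After 8 (swap(5, 1)): [2, 3, 0, 5, 4, 1]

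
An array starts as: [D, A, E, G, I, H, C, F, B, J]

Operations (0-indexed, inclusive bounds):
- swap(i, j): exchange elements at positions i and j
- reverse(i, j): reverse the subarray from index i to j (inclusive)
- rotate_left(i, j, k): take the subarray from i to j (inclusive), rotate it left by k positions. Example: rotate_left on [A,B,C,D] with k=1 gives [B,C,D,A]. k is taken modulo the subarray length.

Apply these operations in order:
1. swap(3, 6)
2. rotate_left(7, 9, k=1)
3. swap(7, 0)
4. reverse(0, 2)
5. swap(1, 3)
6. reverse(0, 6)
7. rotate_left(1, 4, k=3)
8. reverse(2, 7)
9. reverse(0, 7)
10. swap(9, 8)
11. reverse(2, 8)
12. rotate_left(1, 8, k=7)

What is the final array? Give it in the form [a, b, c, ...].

Answer: [H, A, I, F, G, B, D, E, C, J]

Derivation:
After 1 (swap(3, 6)): [D, A, E, C, I, H, G, F, B, J]
After 2 (rotate_left(7, 9, k=1)): [D, A, E, C, I, H, G, B, J, F]
After 3 (swap(7, 0)): [B, A, E, C, I, H, G, D, J, F]
After 4 (reverse(0, 2)): [E, A, B, C, I, H, G, D, J, F]
After 5 (swap(1, 3)): [E, C, B, A, I, H, G, D, J, F]
After 6 (reverse(0, 6)): [G, H, I, A, B, C, E, D, J, F]
After 7 (rotate_left(1, 4, k=3)): [G, B, H, I, A, C, E, D, J, F]
After 8 (reverse(2, 7)): [G, B, D, E, C, A, I, H, J, F]
After 9 (reverse(0, 7)): [H, I, A, C, E, D, B, G, J, F]
After 10 (swap(9, 8)): [H, I, A, C, E, D, B, G, F, J]
After 11 (reverse(2, 8)): [H, I, F, G, B, D, E, C, A, J]
After 12 (rotate_left(1, 8, k=7)): [H, A, I, F, G, B, D, E, C, J]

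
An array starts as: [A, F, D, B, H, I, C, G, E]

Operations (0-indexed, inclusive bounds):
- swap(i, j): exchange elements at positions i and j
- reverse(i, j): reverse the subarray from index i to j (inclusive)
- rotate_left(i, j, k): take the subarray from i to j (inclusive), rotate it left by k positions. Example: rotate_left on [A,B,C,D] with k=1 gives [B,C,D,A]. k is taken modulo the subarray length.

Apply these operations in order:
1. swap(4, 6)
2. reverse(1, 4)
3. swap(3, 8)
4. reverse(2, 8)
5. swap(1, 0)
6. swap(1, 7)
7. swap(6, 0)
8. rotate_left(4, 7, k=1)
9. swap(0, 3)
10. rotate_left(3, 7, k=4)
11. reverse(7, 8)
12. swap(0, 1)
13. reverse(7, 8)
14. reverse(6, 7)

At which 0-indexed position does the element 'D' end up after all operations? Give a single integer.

After 1 (swap(4, 6)): [A, F, D, B, C, I, H, G, E]
After 2 (reverse(1, 4)): [A, C, B, D, F, I, H, G, E]
After 3 (swap(3, 8)): [A, C, B, E, F, I, H, G, D]
After 4 (reverse(2, 8)): [A, C, D, G, H, I, F, E, B]
After 5 (swap(1, 0)): [C, A, D, G, H, I, F, E, B]
After 6 (swap(1, 7)): [C, E, D, G, H, I, F, A, B]
After 7 (swap(6, 0)): [F, E, D, G, H, I, C, A, B]
After 8 (rotate_left(4, 7, k=1)): [F, E, D, G, I, C, A, H, B]
After 9 (swap(0, 3)): [G, E, D, F, I, C, A, H, B]
After 10 (rotate_left(3, 7, k=4)): [G, E, D, H, F, I, C, A, B]
After 11 (reverse(7, 8)): [G, E, D, H, F, I, C, B, A]
After 12 (swap(0, 1)): [E, G, D, H, F, I, C, B, A]
After 13 (reverse(7, 8)): [E, G, D, H, F, I, C, A, B]
After 14 (reverse(6, 7)): [E, G, D, H, F, I, A, C, B]

Answer: 2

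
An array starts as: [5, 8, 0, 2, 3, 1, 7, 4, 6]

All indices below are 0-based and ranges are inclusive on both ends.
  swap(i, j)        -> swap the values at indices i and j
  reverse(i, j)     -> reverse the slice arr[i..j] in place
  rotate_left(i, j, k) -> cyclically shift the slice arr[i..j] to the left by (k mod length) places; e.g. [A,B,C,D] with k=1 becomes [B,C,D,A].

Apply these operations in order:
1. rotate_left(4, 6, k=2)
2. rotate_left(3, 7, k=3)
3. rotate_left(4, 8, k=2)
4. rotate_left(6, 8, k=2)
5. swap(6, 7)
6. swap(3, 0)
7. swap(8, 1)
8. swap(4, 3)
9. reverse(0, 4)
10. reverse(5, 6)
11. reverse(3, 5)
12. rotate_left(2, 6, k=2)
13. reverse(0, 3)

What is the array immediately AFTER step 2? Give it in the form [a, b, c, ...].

Answer: [5, 8, 0, 1, 4, 2, 7, 3, 6]

Derivation:
After 1 (rotate_left(4, 6, k=2)): [5, 8, 0, 2, 7, 3, 1, 4, 6]
After 2 (rotate_left(3, 7, k=3)): [5, 8, 0, 1, 4, 2, 7, 3, 6]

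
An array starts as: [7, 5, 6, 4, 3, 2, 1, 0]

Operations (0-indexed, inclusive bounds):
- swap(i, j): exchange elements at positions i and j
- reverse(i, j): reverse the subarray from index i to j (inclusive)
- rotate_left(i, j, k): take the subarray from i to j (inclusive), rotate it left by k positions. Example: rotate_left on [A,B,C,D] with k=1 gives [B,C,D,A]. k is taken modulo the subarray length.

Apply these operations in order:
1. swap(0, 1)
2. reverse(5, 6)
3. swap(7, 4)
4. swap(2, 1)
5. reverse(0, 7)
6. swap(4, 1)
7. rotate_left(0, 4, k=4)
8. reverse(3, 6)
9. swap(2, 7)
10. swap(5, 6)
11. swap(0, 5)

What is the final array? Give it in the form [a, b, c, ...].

Answer: [1, 3, 5, 6, 7, 2, 0, 4]

Derivation:
After 1 (swap(0, 1)): [5, 7, 6, 4, 3, 2, 1, 0]
After 2 (reverse(5, 6)): [5, 7, 6, 4, 3, 1, 2, 0]
After 3 (swap(7, 4)): [5, 7, 6, 4, 0, 1, 2, 3]
After 4 (swap(2, 1)): [5, 6, 7, 4, 0, 1, 2, 3]
After 5 (reverse(0, 7)): [3, 2, 1, 0, 4, 7, 6, 5]
After 6 (swap(4, 1)): [3, 4, 1, 0, 2, 7, 6, 5]
After 7 (rotate_left(0, 4, k=4)): [2, 3, 4, 1, 0, 7, 6, 5]
After 8 (reverse(3, 6)): [2, 3, 4, 6, 7, 0, 1, 5]
After 9 (swap(2, 7)): [2, 3, 5, 6, 7, 0, 1, 4]
After 10 (swap(5, 6)): [2, 3, 5, 6, 7, 1, 0, 4]
After 11 (swap(0, 5)): [1, 3, 5, 6, 7, 2, 0, 4]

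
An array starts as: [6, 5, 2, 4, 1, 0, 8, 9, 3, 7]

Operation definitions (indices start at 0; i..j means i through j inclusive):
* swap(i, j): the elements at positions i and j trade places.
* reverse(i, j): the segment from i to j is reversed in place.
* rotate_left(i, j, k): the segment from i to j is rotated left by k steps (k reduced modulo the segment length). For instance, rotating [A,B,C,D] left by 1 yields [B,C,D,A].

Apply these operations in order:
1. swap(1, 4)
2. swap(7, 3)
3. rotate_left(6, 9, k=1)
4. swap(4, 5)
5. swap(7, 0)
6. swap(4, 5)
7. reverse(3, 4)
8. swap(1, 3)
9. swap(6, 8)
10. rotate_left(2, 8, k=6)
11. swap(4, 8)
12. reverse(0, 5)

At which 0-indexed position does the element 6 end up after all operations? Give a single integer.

Answer: 1

Derivation:
After 1 (swap(1, 4)): [6, 1, 2, 4, 5, 0, 8, 9, 3, 7]
After 2 (swap(7, 3)): [6, 1, 2, 9, 5, 0, 8, 4, 3, 7]
After 3 (rotate_left(6, 9, k=1)): [6, 1, 2, 9, 5, 0, 4, 3, 7, 8]
After 4 (swap(4, 5)): [6, 1, 2, 9, 0, 5, 4, 3, 7, 8]
After 5 (swap(7, 0)): [3, 1, 2, 9, 0, 5, 4, 6, 7, 8]
After 6 (swap(4, 5)): [3, 1, 2, 9, 5, 0, 4, 6, 7, 8]
After 7 (reverse(3, 4)): [3, 1, 2, 5, 9, 0, 4, 6, 7, 8]
After 8 (swap(1, 3)): [3, 5, 2, 1, 9, 0, 4, 6, 7, 8]
After 9 (swap(6, 8)): [3, 5, 2, 1, 9, 0, 7, 6, 4, 8]
After 10 (rotate_left(2, 8, k=6)): [3, 5, 4, 2, 1, 9, 0, 7, 6, 8]
After 11 (swap(4, 8)): [3, 5, 4, 2, 6, 9, 0, 7, 1, 8]
After 12 (reverse(0, 5)): [9, 6, 2, 4, 5, 3, 0, 7, 1, 8]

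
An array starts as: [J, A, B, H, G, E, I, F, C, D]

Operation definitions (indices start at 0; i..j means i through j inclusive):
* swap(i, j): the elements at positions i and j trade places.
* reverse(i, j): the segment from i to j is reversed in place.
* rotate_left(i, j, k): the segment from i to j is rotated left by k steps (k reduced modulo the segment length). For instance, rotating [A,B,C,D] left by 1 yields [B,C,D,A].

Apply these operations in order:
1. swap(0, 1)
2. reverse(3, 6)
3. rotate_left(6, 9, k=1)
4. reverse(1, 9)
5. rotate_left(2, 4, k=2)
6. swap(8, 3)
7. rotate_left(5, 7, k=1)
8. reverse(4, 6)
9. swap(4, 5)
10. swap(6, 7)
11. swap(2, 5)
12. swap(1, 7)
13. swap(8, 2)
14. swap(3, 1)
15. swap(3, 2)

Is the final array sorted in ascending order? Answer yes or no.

After 1 (swap(0, 1)): [A, J, B, H, G, E, I, F, C, D]
After 2 (reverse(3, 6)): [A, J, B, I, E, G, H, F, C, D]
After 3 (rotate_left(6, 9, k=1)): [A, J, B, I, E, G, F, C, D, H]
After 4 (reverse(1, 9)): [A, H, D, C, F, G, E, I, B, J]
After 5 (rotate_left(2, 4, k=2)): [A, H, F, D, C, G, E, I, B, J]
After 6 (swap(8, 3)): [A, H, F, B, C, G, E, I, D, J]
After 7 (rotate_left(5, 7, k=1)): [A, H, F, B, C, E, I, G, D, J]
After 8 (reverse(4, 6)): [A, H, F, B, I, E, C, G, D, J]
After 9 (swap(4, 5)): [A, H, F, B, E, I, C, G, D, J]
After 10 (swap(6, 7)): [A, H, F, B, E, I, G, C, D, J]
After 11 (swap(2, 5)): [A, H, I, B, E, F, G, C, D, J]
After 12 (swap(1, 7)): [A, C, I, B, E, F, G, H, D, J]
After 13 (swap(8, 2)): [A, C, D, B, E, F, G, H, I, J]
After 14 (swap(3, 1)): [A, B, D, C, E, F, G, H, I, J]
After 15 (swap(3, 2)): [A, B, C, D, E, F, G, H, I, J]

Answer: yes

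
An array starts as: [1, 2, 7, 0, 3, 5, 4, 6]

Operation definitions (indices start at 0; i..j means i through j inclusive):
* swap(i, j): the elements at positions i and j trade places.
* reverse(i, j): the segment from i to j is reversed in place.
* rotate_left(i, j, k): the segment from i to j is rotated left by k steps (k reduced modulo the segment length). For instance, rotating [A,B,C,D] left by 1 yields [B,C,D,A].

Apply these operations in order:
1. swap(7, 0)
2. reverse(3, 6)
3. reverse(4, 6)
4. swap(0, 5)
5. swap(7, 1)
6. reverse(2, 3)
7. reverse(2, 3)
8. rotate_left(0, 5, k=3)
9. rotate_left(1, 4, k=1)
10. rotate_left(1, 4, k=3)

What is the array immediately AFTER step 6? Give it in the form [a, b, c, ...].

Answer: [3, 1, 4, 7, 0, 6, 5, 2]

Derivation:
After 1 (swap(7, 0)): [6, 2, 7, 0, 3, 5, 4, 1]
After 2 (reverse(3, 6)): [6, 2, 7, 4, 5, 3, 0, 1]
After 3 (reverse(4, 6)): [6, 2, 7, 4, 0, 3, 5, 1]
After 4 (swap(0, 5)): [3, 2, 7, 4, 0, 6, 5, 1]
After 5 (swap(7, 1)): [3, 1, 7, 4, 0, 6, 5, 2]
After 6 (reverse(2, 3)): [3, 1, 4, 7, 0, 6, 5, 2]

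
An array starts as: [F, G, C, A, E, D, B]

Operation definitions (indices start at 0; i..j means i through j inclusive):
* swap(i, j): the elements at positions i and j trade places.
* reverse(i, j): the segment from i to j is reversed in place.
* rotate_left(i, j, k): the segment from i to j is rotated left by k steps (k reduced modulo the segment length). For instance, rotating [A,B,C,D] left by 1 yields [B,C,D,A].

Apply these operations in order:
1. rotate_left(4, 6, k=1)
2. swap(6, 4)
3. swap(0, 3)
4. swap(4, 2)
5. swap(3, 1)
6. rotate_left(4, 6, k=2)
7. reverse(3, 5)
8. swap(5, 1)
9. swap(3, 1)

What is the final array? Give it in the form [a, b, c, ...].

After 1 (rotate_left(4, 6, k=1)): [F, G, C, A, D, B, E]
After 2 (swap(6, 4)): [F, G, C, A, E, B, D]
After 3 (swap(0, 3)): [A, G, C, F, E, B, D]
After 4 (swap(4, 2)): [A, G, E, F, C, B, D]
After 5 (swap(3, 1)): [A, F, E, G, C, B, D]
After 6 (rotate_left(4, 6, k=2)): [A, F, E, G, D, C, B]
After 7 (reverse(3, 5)): [A, F, E, C, D, G, B]
After 8 (swap(5, 1)): [A, G, E, C, D, F, B]
After 9 (swap(3, 1)): [A, C, E, G, D, F, B]

Answer: [A, C, E, G, D, F, B]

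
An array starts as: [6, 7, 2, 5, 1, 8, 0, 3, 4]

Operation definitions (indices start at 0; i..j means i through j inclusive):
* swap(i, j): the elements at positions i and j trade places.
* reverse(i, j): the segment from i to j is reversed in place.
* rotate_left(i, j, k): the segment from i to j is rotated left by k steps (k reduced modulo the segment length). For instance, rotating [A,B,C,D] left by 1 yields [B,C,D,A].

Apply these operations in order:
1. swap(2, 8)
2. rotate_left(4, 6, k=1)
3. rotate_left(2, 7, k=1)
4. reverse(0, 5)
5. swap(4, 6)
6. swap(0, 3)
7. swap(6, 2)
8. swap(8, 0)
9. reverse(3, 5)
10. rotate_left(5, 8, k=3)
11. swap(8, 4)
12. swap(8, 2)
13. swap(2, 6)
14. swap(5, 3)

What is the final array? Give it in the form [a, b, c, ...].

After 1 (swap(2, 8)): [6, 7, 4, 5, 1, 8, 0, 3, 2]
After 2 (rotate_left(4, 6, k=1)): [6, 7, 4, 5, 8, 0, 1, 3, 2]
After 3 (rotate_left(2, 7, k=1)): [6, 7, 5, 8, 0, 1, 3, 4, 2]
After 4 (reverse(0, 5)): [1, 0, 8, 5, 7, 6, 3, 4, 2]
After 5 (swap(4, 6)): [1, 0, 8, 5, 3, 6, 7, 4, 2]
After 6 (swap(0, 3)): [5, 0, 8, 1, 3, 6, 7, 4, 2]
After 7 (swap(6, 2)): [5, 0, 7, 1, 3, 6, 8, 4, 2]
After 8 (swap(8, 0)): [2, 0, 7, 1, 3, 6, 8, 4, 5]
After 9 (reverse(3, 5)): [2, 0, 7, 6, 3, 1, 8, 4, 5]
After 10 (rotate_left(5, 8, k=3)): [2, 0, 7, 6, 3, 5, 1, 8, 4]
After 11 (swap(8, 4)): [2, 0, 7, 6, 4, 5, 1, 8, 3]
After 12 (swap(8, 2)): [2, 0, 3, 6, 4, 5, 1, 8, 7]
After 13 (swap(2, 6)): [2, 0, 1, 6, 4, 5, 3, 8, 7]
After 14 (swap(5, 3)): [2, 0, 1, 5, 4, 6, 3, 8, 7]

Answer: [2, 0, 1, 5, 4, 6, 3, 8, 7]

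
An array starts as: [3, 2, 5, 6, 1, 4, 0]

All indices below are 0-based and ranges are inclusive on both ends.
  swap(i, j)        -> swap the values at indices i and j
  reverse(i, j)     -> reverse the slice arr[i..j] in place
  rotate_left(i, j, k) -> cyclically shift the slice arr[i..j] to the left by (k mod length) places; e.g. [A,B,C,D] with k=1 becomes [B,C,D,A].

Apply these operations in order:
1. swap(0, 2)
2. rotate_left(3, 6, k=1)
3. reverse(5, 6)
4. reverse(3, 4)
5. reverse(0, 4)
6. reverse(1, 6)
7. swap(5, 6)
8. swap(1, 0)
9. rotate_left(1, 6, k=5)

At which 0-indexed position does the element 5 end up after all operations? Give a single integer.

Answer: 4

Derivation:
After 1 (swap(0, 2)): [5, 2, 3, 6, 1, 4, 0]
After 2 (rotate_left(3, 6, k=1)): [5, 2, 3, 1, 4, 0, 6]
After 3 (reverse(5, 6)): [5, 2, 3, 1, 4, 6, 0]
After 4 (reverse(3, 4)): [5, 2, 3, 4, 1, 6, 0]
After 5 (reverse(0, 4)): [1, 4, 3, 2, 5, 6, 0]
After 6 (reverse(1, 6)): [1, 0, 6, 5, 2, 3, 4]
After 7 (swap(5, 6)): [1, 0, 6, 5, 2, 4, 3]
After 8 (swap(1, 0)): [0, 1, 6, 5, 2, 4, 3]
After 9 (rotate_left(1, 6, k=5)): [0, 3, 1, 6, 5, 2, 4]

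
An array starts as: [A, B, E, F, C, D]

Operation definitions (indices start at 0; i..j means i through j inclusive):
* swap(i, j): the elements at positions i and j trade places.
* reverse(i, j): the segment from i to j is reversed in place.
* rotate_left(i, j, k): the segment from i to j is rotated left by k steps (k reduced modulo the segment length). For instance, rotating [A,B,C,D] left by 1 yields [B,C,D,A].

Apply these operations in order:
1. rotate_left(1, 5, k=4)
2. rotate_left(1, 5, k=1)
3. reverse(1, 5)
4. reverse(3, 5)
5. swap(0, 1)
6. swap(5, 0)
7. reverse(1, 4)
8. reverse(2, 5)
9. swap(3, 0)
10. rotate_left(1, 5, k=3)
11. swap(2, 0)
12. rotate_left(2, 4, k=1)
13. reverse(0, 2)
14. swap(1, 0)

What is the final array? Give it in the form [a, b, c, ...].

Answer: [C, E, B, D, A, F]

Derivation:
After 1 (rotate_left(1, 5, k=4)): [A, D, B, E, F, C]
After 2 (rotate_left(1, 5, k=1)): [A, B, E, F, C, D]
After 3 (reverse(1, 5)): [A, D, C, F, E, B]
After 4 (reverse(3, 5)): [A, D, C, B, E, F]
After 5 (swap(0, 1)): [D, A, C, B, E, F]
After 6 (swap(5, 0)): [F, A, C, B, E, D]
After 7 (reverse(1, 4)): [F, E, B, C, A, D]
After 8 (reverse(2, 5)): [F, E, D, A, C, B]
After 9 (swap(3, 0)): [A, E, D, F, C, B]
After 10 (rotate_left(1, 5, k=3)): [A, C, B, E, D, F]
After 11 (swap(2, 0)): [B, C, A, E, D, F]
After 12 (rotate_left(2, 4, k=1)): [B, C, E, D, A, F]
After 13 (reverse(0, 2)): [E, C, B, D, A, F]
After 14 (swap(1, 0)): [C, E, B, D, A, F]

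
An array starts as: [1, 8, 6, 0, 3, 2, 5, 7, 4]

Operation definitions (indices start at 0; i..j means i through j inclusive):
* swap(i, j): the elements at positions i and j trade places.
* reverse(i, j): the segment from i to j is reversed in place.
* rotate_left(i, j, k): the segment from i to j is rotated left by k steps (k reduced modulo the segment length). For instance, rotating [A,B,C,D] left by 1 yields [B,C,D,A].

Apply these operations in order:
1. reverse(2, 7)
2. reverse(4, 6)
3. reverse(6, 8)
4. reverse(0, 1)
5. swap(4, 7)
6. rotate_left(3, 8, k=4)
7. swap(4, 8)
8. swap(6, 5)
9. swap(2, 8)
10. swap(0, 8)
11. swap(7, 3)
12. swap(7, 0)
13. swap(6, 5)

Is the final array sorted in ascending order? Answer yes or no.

After 1 (reverse(2, 7)): [1, 8, 7, 5, 2, 3, 0, 6, 4]
After 2 (reverse(4, 6)): [1, 8, 7, 5, 0, 3, 2, 6, 4]
After 3 (reverse(6, 8)): [1, 8, 7, 5, 0, 3, 4, 6, 2]
After 4 (reverse(0, 1)): [8, 1, 7, 5, 0, 3, 4, 6, 2]
After 5 (swap(4, 7)): [8, 1, 7, 5, 6, 3, 4, 0, 2]
After 6 (rotate_left(3, 8, k=4)): [8, 1, 7, 0, 2, 5, 6, 3, 4]
After 7 (swap(4, 8)): [8, 1, 7, 0, 4, 5, 6, 3, 2]
After 8 (swap(6, 5)): [8, 1, 7, 0, 4, 6, 5, 3, 2]
After 9 (swap(2, 8)): [8, 1, 2, 0, 4, 6, 5, 3, 7]
After 10 (swap(0, 8)): [7, 1, 2, 0, 4, 6, 5, 3, 8]
After 11 (swap(7, 3)): [7, 1, 2, 3, 4, 6, 5, 0, 8]
After 12 (swap(7, 0)): [0, 1, 2, 3, 4, 6, 5, 7, 8]
After 13 (swap(6, 5)): [0, 1, 2, 3, 4, 5, 6, 7, 8]

Answer: yes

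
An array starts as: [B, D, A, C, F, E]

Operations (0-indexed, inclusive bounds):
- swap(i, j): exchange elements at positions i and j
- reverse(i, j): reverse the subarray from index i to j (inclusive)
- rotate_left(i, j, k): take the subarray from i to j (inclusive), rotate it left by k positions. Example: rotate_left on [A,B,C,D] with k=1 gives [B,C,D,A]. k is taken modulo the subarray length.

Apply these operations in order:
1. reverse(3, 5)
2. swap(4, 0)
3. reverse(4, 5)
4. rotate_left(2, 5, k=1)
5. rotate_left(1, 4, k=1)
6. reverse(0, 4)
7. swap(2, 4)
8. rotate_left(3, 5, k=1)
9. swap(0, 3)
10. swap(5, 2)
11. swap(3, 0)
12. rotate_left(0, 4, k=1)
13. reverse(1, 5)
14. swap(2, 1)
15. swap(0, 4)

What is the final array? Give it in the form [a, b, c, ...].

After 1 (reverse(3, 5)): [B, D, A, E, F, C]
After 2 (swap(4, 0)): [F, D, A, E, B, C]
After 3 (reverse(4, 5)): [F, D, A, E, C, B]
After 4 (rotate_left(2, 5, k=1)): [F, D, E, C, B, A]
After 5 (rotate_left(1, 4, k=1)): [F, E, C, B, D, A]
After 6 (reverse(0, 4)): [D, B, C, E, F, A]
After 7 (swap(2, 4)): [D, B, F, E, C, A]
After 8 (rotate_left(3, 5, k=1)): [D, B, F, C, A, E]
After 9 (swap(0, 3)): [C, B, F, D, A, E]
After 10 (swap(5, 2)): [C, B, E, D, A, F]
After 11 (swap(3, 0)): [D, B, E, C, A, F]
After 12 (rotate_left(0, 4, k=1)): [B, E, C, A, D, F]
After 13 (reverse(1, 5)): [B, F, D, A, C, E]
After 14 (swap(2, 1)): [B, D, F, A, C, E]
After 15 (swap(0, 4)): [C, D, F, A, B, E]

Answer: [C, D, F, A, B, E]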